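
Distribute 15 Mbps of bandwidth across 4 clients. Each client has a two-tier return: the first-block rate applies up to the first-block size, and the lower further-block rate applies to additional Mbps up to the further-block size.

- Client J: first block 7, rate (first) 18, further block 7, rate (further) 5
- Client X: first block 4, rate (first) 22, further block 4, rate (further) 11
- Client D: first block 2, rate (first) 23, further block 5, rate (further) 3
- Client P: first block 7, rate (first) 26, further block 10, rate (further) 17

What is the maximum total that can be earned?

Treat each block as its own option and order by rate: Client P/first 26 > Client D/first 23 > Client X/first 22 > Client J/first 18 > Client P/second 17 > Client X/second 11 > Client J/second 5 > Client D/second 3.
Client P/first (26): +7 — 8 left.
Fill Client D first block (2 at 23) — 6 left.
Client X/first (22): +4 — 2 left.
Client J first at 18: only 2 left, fill 2.
Total = 26×7 + 23×2 + 22×4 + 18×2 = 352.

352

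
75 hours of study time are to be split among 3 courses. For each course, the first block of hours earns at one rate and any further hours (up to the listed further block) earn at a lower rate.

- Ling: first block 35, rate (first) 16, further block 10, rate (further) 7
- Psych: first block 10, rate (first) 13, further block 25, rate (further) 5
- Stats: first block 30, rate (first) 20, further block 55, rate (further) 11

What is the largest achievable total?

1290

Order all 6 blocks by rate: Stats/first 20 > Ling/first 16 > Psych/first 13 > Stats/second 11 > Ling/second 7 > Psych/second 5.
Stats first at 20: fill all 30 — 45 left.
Fill Ling first block (35 at 16) — 10 left.
Fill Psych first block (10 at 13) — 0 left.
Total = 20×30 + 16×35 + 13×10 = 1290.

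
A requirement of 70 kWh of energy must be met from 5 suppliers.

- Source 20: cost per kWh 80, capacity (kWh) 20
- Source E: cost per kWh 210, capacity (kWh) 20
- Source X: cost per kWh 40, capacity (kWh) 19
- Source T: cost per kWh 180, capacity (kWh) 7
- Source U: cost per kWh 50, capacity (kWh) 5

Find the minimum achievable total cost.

7860

Use suppliers in increasing cost order.
Source X (40): use full 19 → 51 kWh to go.
Take 5 from Source U at 50 → need 46 more.
Source 20 (80): use full 20 → 26 kWh to go.
Take 7 from Source T at 180 → need 19 more.
Source E at 210: take 19 of its 20 → requirement met.
Cost = 19×40 + 5×50 + 20×80 + 7×180 + 19×210 = 7860.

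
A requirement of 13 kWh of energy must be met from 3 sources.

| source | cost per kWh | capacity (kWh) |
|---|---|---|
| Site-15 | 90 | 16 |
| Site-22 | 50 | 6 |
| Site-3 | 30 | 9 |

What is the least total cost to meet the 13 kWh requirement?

Fill from the cheapest source first.
Site-3 (30): use full 9 ; 4 kWh to go.
Site-22 at 50: take 4 of its 6 ; requirement met.
Site-15: unused.
Cost = 9×30 + 4×50 = 470.

470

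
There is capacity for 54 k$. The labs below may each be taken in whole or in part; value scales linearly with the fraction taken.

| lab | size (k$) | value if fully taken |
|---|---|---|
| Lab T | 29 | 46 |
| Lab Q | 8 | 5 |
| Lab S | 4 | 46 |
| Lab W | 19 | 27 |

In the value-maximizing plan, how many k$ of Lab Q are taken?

2

Sort by value density: Lab S 46/4≈11.5, Lab T 46/29≈1.59, Lab W 27/19≈1.42, Lab Q 5/8≈0.625.
All 4 k$ of Lab S fit (value 46) → 50 remain.
Lab T: take in full, 29 k$ for value 46 → 21 left.
All 19 k$ of Lab W fit (value 27) → 2 remain.
2 k$ left: a 2/8 share of Lab Q gives 5×2/8 = 1.25.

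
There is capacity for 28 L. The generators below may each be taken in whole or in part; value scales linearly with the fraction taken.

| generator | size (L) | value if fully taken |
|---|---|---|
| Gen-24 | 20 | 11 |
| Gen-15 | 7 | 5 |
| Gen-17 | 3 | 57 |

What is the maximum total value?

Sort by value density: Gen-17 57/3≈19, Gen-15 5/7≈0.714, Gen-24 11/20≈0.55.
All 3 L of Gen-17 fit (value 57) ; 25 remain.
Gen-15: take in full, 7 L for value 5 ; 18 left.
Only 18 L remain; take 18/20 of Gen-24 for value 11×18/20 = 9.9.
Total value = 71.9.

71.9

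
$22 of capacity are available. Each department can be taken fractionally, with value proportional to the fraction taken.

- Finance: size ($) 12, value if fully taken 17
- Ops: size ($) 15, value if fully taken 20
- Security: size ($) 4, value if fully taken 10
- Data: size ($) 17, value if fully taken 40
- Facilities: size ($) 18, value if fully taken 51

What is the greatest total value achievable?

Sort by value density: Facilities 51/18≈2.83, Security 10/4≈2.5, Data 40/17≈2.35, Finance 17/12≈1.42, Ops 20/15≈1.33.
Take all of Facilities (18 $, value 51) ; 4 $ left.
Take all of Security (4 $, value 10) ; 0 $ left.
Total value = 61.

61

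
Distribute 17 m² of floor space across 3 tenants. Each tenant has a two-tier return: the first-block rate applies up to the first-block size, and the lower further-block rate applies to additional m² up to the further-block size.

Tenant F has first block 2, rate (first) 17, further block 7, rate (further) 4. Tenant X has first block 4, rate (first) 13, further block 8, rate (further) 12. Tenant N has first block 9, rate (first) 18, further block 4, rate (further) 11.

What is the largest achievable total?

Rank every tier by rate: Tenant N/first 18 > Tenant F/first 17 > Tenant X/first 13 > Tenant X/second 12 > Tenant N/second 11 > Tenant F/second 4.
Tenant N/first (18): +9 ; 8 left.
Tenant F first at 17: fill all 2 ; 6 left.
Fill Tenant X first block (4 at 13) ; 2 left.
2 remain; put them into Tenant X second at 12.
Total = 18×9 + 17×2 + 13×4 + 12×2 = 272.

272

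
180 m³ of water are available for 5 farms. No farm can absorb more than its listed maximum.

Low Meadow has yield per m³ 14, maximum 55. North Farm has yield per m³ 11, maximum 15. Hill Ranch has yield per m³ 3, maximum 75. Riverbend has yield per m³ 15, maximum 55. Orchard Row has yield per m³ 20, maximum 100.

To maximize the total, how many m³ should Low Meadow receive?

Highest yield per m³ first: Orchard Row 20 > Riverbend 15 > Low Meadow 14 > North Farm 11 > Hill Ranch 3.
Orchard Row takes 100 to reach its cap of 100 — 80 left.
Riverbend takes 55 to reach its cap of 55 — 25 left.
Low Meadow: +25 (room for 55) → 25. Pool exhausted.

25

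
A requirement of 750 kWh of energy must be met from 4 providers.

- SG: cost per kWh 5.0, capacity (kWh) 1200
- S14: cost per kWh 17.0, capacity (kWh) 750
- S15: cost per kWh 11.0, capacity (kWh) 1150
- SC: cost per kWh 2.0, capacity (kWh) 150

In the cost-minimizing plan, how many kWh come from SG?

600

Use providers in increasing cost order.
SC at 2.0: take all 150 kWh → 600 still needed.
Take 600 from SG at 5.0 to finish.
S15, S14: unused.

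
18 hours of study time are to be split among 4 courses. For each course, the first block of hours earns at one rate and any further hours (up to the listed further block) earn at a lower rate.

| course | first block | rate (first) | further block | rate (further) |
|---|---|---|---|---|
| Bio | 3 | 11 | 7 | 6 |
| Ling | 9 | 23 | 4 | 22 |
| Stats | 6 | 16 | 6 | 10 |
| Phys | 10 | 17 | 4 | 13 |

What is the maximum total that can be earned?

380

Rank every tier by rate: Ling/first 23 > Ling/second 22 > Phys/first 17 > Stats/first 16 > Phys/second 13 > Bio/first 11 > Stats/second 10 > Bio/second 6.
Fill Ling first block (9 at 23) → 9 left.
Ling/second (22): +4 → 5 left.
Phys first at 17: only 5 left, fill 5.
Total = 23×9 + 22×4 + 17×5 = 380.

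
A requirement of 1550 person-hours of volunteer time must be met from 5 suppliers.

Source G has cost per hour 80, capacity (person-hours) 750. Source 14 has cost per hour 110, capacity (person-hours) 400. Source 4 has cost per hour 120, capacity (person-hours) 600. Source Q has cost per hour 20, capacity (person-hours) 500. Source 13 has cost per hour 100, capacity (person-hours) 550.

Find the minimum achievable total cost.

100000

Cheapest first:
Take 500 from Source Q at 20 — need 1050 more.
Source G at 80: take all 750 person-hours — 300 still needed.
Take 300 from Source 13 at 100 to finish.
Source 14, Source 4: unused.
Cost = 500×20 + 750×80 + 300×100 = 100000.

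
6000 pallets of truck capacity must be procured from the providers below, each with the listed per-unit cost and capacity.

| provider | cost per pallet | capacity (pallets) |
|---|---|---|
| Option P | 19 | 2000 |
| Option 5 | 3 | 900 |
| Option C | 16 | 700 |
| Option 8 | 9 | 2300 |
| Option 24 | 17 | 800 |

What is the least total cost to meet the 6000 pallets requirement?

Use providers in increasing cost order.
Option 5 at 3: take all 900 pallets → 5100 still needed.
Option 8 at 9: take all 2300 pallets → 2800 still needed.
Take 700 from Option C at 16 → need 2100 more.
Option 24 at 17: take all 800 pallets → 1300 still needed.
Take 1300 from Option P at 19 to finish.
Cost = 900×3 + 2300×9 + 700×16 + 800×17 + 1300×19 = 72900.

72900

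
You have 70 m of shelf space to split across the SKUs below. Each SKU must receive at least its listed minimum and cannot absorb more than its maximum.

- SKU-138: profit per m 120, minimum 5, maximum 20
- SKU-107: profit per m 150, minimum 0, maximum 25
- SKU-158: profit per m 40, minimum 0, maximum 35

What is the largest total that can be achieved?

7150

Meeting every minimum uses 5+0+0 = 5 m, leaving 65.
Rank by profit per m: SKU-107 150 > SKU-138 120 > SKU-158 40.
Give SKU-107 25 more to hit its cap of 25 — 40 left.
SKU-138 takes 15 more to reach its cap of 20 — 25 left.
Only 25 left; SKU-158 takes them to reach 25.
Total = 120×20 + 150×25 + 40×25 = 7150.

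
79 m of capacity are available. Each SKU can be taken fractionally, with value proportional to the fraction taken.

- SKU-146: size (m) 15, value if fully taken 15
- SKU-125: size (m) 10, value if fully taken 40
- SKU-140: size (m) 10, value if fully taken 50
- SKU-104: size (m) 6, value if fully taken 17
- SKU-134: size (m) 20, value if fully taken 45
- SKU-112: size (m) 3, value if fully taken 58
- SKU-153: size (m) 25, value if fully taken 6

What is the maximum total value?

Rank by value-to-size ratio: SKU-112 58/3≈19.3, SKU-140 50/10≈5, SKU-125 40/10≈4, SKU-104 17/6≈2.83, SKU-134 45/20≈2.25, SKU-146 15/15≈1, SKU-153 6/25≈0.24.
All 3 m of SKU-112 fit (value 58) — 76 remain.
All 10 m of SKU-140 fit (value 50) — 66 remain.
Take all of SKU-125 (10 m, value 40) — 56 m left.
SKU-104: take in full, 6 m for value 17 — 50 left.
All 20 m of SKU-134 fit (value 45) — 30 remain.
SKU-146: take in full, 15 m for value 15 — 15 left.
Fill the last 15 m with part of SKU-153: 15/25 of it earns 3.6.
Total value = 228.6.

228.6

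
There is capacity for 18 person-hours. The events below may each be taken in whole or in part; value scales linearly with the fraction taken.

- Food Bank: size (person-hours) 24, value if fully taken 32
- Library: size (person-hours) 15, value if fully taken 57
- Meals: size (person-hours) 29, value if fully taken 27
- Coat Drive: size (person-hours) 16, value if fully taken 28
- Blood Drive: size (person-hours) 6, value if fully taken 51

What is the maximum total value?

96.6

Sort by value density: Blood Drive 51/6≈8.5, Library 57/15≈3.8, Coat Drive 28/16≈1.75, Food Bank 32/24≈1.33, Meals 27/29≈0.931.
Blood Drive: take in full, 6 person-hours for value 51 ; 12 left.
Fill the last 12 person-hours with part of Library: 12/15 of it earns 45.6.
Total value = 96.6.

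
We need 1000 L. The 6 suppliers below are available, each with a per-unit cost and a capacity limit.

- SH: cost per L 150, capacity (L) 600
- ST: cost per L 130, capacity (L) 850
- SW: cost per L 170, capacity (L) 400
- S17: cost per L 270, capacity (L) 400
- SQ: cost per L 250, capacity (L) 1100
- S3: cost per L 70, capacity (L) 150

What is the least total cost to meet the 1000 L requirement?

Cheapest first:
S3 (70): use full 150 — 850 L to go.
Take 850 from ST at 130 — need 0 more.
SH, SW, SQ, S17: unused.
Cost = 150×70 + 850×130 = 121000.

121000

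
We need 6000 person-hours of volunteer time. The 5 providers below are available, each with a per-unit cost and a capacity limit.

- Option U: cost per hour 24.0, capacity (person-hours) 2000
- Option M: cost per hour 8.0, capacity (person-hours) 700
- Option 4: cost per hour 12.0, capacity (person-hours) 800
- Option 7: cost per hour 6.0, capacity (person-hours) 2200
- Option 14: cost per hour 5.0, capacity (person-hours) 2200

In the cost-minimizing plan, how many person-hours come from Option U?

Cheapest first:
Option 14 (5.0): use full 2200 → 3800 person-hours to go.
Option 7 at 6.0: take all 2200 person-hours → 1600 still needed.
Take 700 from Option M at 8.0 → need 900 more.
Take 800 from Option 4 at 12.0 → need 100 more.
Option U at 24.0: take 100 of its 2000 → requirement met.

100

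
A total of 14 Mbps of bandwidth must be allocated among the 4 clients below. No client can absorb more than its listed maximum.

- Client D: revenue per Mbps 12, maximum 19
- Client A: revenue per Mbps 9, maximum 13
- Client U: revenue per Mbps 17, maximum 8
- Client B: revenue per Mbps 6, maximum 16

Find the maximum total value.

Highest revenue per Mbps first: Client U 17 > Client D 12 > Client A 9 > Client B 6.
Client U: +8 to 8 (cap) — 6 left.
Client D: +6 (room for 19) → 6. Pool exhausted.
Total = 12×6 + 17×8 = 208.

208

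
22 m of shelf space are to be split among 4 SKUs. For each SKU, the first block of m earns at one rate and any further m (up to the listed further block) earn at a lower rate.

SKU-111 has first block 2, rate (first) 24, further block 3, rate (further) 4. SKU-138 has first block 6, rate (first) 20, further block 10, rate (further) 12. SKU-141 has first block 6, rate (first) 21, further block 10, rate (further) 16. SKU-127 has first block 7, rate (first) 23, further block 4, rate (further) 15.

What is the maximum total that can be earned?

Order all 8 blocks by rate: SKU-111/T1 24 > SKU-127/T1 23 > SKU-141/T1 21 > SKU-138/T1 20 > SKU-141/T2 16 > SKU-127/T2 15 > SKU-138/T2 12 > SKU-111/T2 4.
SKU-111 T1 at 24: fill all 2 — 20 left.
SKU-127/T1 (23): +7 — 13 left.
Fill SKU-141 T1 block (6 at 21) — 7 left.
Fill SKU-138 T1 block (6 at 20) — 1 left.
SKU-141 T2 at 16: only 1 left, fill 1.
Total = 24×2 + 23×7 + 21×6 + 20×6 + 16×1 = 471.

471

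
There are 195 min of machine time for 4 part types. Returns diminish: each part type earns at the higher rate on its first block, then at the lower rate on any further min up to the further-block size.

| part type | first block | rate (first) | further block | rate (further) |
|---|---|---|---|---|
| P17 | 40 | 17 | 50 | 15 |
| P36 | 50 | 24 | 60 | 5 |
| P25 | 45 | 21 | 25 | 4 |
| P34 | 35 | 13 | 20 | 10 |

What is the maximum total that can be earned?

Order all 8 blocks by rate: P36/T1 24 > P25/T1 21 > P17/T1 17 > P17/T2 15 > P34/T1 13 > P34/T2 10 > P36/T2 5 > P25/T2 4.
P36/T1 (24): +50 ; 145 left.
P25 T1 at 21: fill all 45 ; 100 left.
Fill P17 T1 block (40 at 17) ; 60 left.
P17 T2 at 15: fill all 50 ; 10 left.
10 remain; put them into P34 T1 at 13.
Total = 24×50 + 21×45 + 17×40 + 15×50 + 13×10 = 3705.

3705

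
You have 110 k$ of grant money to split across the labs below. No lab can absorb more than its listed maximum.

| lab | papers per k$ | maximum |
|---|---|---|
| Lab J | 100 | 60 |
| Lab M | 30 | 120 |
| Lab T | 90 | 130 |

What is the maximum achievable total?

Highest papers per k$ first: Lab J 100 > Lab T 90 > Lab M 30.
Lab J: +60 to 60 (cap) → 50 left.
Lab T has room for 130 but only 50 remain, so it gets 50.
Total = 100×60 + 90×50 = 10500.

10500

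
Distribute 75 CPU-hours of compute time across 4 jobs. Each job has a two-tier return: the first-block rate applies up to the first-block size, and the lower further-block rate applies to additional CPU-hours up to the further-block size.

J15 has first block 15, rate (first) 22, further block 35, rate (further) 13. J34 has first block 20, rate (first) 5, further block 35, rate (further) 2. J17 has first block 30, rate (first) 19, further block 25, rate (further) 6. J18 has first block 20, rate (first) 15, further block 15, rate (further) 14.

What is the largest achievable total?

1340

Rank every tier by rate: J15/T1 22 > J17/T1 19 > J18/T1 15 > J18/T2 14 > J15/T2 13 > J17/T2 6 > J34/T1 5 > J34/T2 2.
J15/T1 (22): +15 ; 60 left.
J17 T1 at 19: fill all 30 ; 30 left.
J18/T1 (15): +20 ; 10 left.
J18 T2 at 14: only 10 left, fill 10.
Total = 22×15 + 19×30 + 15×20 + 14×10 = 1340.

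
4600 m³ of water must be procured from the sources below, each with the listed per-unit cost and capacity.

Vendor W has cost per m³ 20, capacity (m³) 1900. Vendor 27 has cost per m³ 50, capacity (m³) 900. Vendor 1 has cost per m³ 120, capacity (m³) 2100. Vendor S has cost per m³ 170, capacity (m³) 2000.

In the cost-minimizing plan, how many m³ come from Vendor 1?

1800

Use sources in increasing cost order.
Take 1900 from Vendor W at 20 → need 2700 more.
Vendor 27 at 50: take all 900 m³ → 1800 still needed.
Take 1800 from Vendor 1 at 120 to finish.
Vendor S: unused.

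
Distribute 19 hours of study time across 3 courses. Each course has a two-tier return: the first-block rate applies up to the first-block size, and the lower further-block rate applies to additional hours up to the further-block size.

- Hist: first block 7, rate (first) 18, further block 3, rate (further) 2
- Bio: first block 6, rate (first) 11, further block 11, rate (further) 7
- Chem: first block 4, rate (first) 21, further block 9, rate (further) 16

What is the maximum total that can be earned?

Treat each block as its own option and order by rate: Chem/first 21 > Hist/first 18 > Chem/second 16 > Bio/first 11 > Bio/second 7 > Hist/second 2.
Chem/first (21): +4 → 15 left.
Hist/first (18): +7 → 8 left.
Chem/second: +8 of 9 at 16; pool empty.
Total = 21×4 + 18×7 + 16×8 = 338.

338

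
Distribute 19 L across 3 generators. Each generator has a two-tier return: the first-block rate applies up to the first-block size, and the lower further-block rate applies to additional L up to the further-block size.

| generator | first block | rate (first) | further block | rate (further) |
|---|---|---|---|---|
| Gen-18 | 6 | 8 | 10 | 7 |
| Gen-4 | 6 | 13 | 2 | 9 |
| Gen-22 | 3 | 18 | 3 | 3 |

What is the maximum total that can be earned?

Treat each block as its own option and order by rate: Gen-22/first 18 > Gen-4/first 13 > Gen-4/second 9 > Gen-18/first 8 > Gen-18/second 7 > Gen-22/second 3.
Gen-22/first (18): +3 ; 16 left.
Gen-4/first (13): +6 ; 10 left.
Gen-4 second at 9: fill all 2 ; 8 left.
Gen-18 first at 8: fill all 6 ; 2 left.
2 remain; put them into Gen-18 second at 7.
Total = 18×3 + 13×6 + 9×2 + 8×6 + 7×2 = 212.

212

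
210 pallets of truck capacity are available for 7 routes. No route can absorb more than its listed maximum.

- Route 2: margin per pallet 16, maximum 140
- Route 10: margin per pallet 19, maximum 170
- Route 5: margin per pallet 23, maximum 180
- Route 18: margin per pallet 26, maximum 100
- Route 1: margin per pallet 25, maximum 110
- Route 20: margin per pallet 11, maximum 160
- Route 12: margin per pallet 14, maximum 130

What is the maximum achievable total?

Highest margin per pallet first: Route 18 26 > Route 1 25 > Route 5 23 > Route 10 19 > Route 2 16 > Route 12 14 > Route 20 11.
Route 18 takes 100 to reach its cap of 100 → 110 left.
Give Route 1 110 to hit its cap of 110 → 0 left.
Total = 26×100 + 25×110 = 5350.

5350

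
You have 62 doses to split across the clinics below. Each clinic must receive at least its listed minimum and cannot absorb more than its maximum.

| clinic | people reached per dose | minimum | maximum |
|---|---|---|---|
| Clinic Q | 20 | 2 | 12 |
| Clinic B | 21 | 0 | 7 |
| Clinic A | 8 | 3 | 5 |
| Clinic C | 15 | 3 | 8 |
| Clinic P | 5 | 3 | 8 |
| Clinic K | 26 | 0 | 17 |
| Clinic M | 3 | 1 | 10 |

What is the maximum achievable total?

1044

Meeting every minimum uses 2+0+3+3+3+0+1 = 12 doses, leaving 50.
Highest people reached per dose first: Clinic K 26 > Clinic B 21 > Clinic Q 20 > Clinic C 15 > Clinic A 8 > Clinic P 5 > Clinic M 3.
Give Clinic K 17 more to hit its cap of 17 → 33 left.
Clinic B: +7 to 7 (cap) → 26 left.
Give Clinic Q 10 more to hit its cap of 12 → 16 left.
Clinic C takes 5 more to reach its cap of 8 → 11 left.
Give Clinic A 2 more to hit its cap of 5 → 9 left.
Clinic P: +5 to 8 (cap) → 4 left.
Only 4 left; Clinic M takes them to reach 5.
Total = 20×12 + 21×7 + 8×5 + 15×8 + 5×8 + 26×17 + 3×5 = 1044.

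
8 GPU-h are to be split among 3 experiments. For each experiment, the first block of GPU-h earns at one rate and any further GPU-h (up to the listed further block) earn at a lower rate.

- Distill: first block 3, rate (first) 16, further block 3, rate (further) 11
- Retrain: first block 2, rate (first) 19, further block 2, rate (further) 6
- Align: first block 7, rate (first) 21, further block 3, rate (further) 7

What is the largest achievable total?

166

Treat each block as its own option and order by rate: Align/T1 21 > Retrain/T1 19 > Distill/T1 16 > Distill/T2 11 > Align/T2 7 > Retrain/T2 6.
Align T1 at 21: fill all 7 → 1 left.
1 remain; put them into Retrain T1 at 19.
Total = 21×7 + 19×1 = 166.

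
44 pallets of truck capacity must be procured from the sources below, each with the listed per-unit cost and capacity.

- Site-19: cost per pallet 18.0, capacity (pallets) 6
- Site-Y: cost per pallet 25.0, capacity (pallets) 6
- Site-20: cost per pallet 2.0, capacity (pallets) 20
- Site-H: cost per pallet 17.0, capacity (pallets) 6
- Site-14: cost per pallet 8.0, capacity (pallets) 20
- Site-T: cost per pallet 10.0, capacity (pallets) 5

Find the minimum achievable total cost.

Cheapest first:
Site-20 at 2.0: take all 20 pallets → 24 still needed.
Site-14 (8.0): use full 20 → 4 pallets to go.
Site-T (10.0): take the remaining 4 → done.
Site-H, Site-19, Site-Y: unused.
Cost = 20×2.0 + 20×8.0 + 4×10.0 = 240.

240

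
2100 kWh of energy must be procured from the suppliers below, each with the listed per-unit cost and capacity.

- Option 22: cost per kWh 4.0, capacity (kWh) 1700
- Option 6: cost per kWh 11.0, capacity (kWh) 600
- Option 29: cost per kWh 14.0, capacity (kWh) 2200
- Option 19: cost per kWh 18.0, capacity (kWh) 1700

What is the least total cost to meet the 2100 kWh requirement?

Use suppliers in increasing cost order.
Option 22 (4.0): use full 1700 → 400 kWh to go.
Option 6 (11.0): take the remaining 400 → done.
Option 29, Option 19: unused.
Cost = 1700×4.0 + 400×11.0 = 11200.

11200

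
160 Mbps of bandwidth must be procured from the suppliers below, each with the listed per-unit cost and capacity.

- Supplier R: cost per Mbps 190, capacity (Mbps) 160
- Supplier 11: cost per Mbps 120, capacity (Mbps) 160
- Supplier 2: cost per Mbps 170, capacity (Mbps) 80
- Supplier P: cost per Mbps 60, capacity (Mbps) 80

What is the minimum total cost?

Cheapest first:
Take 80 from Supplier P at 60 → need 80 more.
Supplier 11 (120): take the remaining 80 → done.
Supplier 2, Supplier R: unused.
Cost = 80×60 + 80×120 = 14400.

14400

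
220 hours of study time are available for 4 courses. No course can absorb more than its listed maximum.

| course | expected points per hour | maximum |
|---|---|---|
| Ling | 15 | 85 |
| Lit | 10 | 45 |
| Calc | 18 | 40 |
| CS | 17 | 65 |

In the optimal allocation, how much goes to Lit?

Highest expected points per hour first: Calc 18 > CS 17 > Ling 15 > Lit 10.
Calc: +40 to 40 (cap) — 180 left.
CS takes 65 to reach its cap of 65 — 115 left.
Give Ling 85 to hit its cap of 85 — 30 left.
Lit has room for 45 but only 30 remain, so it gets 30.

30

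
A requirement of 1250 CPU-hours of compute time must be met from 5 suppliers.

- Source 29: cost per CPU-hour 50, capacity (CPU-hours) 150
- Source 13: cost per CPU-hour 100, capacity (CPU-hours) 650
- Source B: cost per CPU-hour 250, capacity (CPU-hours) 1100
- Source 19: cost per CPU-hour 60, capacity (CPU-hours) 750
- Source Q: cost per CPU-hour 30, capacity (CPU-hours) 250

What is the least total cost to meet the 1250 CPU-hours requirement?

70000

Use suppliers in increasing cost order.
Take 250 from Source Q at 30 → need 1000 more.
Source 29 at 50: take all 150 CPU-hours → 850 still needed.
Take 750 from Source 19 at 60 → need 100 more.
Source 13 (100): take the remaining 100 → done.
Source B: unused.
Cost = 250×30 + 150×50 + 750×60 + 100×100 = 70000.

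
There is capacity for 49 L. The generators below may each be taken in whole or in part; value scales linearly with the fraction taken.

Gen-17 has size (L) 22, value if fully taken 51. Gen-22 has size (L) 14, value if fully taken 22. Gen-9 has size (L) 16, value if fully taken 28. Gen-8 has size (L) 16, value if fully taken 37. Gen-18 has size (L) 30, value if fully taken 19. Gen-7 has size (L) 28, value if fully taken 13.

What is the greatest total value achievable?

Sort by value density: Gen-17 51/22≈2.32, Gen-8 37/16≈2.31, Gen-9 28/16≈1.75, Gen-22 22/14≈1.57, Gen-18 19/30≈0.633, Gen-7 13/28≈0.464.
Take all of Gen-17 (22 L, value 51) → 27 L left.
Take all of Gen-8 (16 L, value 37) → 11 L left.
Fill the last 11 L with part of Gen-9: 11/16 of it earns 19.25.
Total value = 107.25.

107.25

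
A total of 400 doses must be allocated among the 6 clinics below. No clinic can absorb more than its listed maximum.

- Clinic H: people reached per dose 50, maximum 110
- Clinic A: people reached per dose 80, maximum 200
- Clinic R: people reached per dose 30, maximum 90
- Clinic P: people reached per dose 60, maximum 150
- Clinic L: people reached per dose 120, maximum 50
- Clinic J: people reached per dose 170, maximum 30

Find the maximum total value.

34300

Highest people reached per dose first: Clinic J 170 > Clinic L 120 > Clinic A 80 > Clinic P 60 > Clinic H 50 > Clinic R 30.
Give Clinic J 30 to hit its cap of 30 → 370 left.
Give Clinic L 50 to hit its cap of 50 → 320 left.
Clinic A: +200 to 200 (cap) → 120 left.
Clinic P: +120 (room for 150) → 120. Pool exhausted.
Total = 80×200 + 60×120 + 120×50 + 170×30 = 34300.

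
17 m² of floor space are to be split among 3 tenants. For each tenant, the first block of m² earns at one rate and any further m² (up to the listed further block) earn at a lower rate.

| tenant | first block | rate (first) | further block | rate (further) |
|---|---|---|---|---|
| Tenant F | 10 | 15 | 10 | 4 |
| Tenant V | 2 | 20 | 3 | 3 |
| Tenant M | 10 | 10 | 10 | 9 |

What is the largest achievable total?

Treat each block as its own option and order by rate: Tenant V/tier1 20 > Tenant F/tier1 15 > Tenant M/tier1 10 > Tenant M/tier2 9 > Tenant F/tier2 4 > Tenant V/tier2 3.
Fill Tenant V tier1 block (2 at 20) → 15 left.
Tenant F tier1 at 15: fill all 10 → 5 left.
5 remain; put them into Tenant M tier1 at 10.
Total = 20×2 + 15×10 + 10×5 = 240.

240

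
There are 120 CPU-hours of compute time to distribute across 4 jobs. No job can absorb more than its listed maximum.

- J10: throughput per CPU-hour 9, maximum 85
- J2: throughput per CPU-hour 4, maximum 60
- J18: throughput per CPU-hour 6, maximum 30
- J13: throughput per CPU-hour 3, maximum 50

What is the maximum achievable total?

Highest throughput per CPU-hour first: J10 9 > J18 6 > J2 4 > J13 3.
J10: +85 to 85 (cap) — 35 left.
J18: +30 to 30 (cap) — 5 left.
J2: +5 (room for 60) → 5. Pool exhausted.
Total = 9×85 + 4×5 + 6×30 = 965.

965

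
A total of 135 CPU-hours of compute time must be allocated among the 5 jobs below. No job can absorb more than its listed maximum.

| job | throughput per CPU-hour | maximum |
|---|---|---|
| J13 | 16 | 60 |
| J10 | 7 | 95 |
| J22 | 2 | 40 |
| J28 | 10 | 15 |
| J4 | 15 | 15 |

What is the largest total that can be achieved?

Highest throughput per CPU-hour first: J13 16 > J4 15 > J28 10 > J10 7 > J22 2.
Give J13 60 to hit its cap of 60 → 75 left.
J4: +15 to 15 (cap) → 60 left.
J28: +15 to 15 (cap) → 45 left.
Only 45 left; J10 takes them to reach 45.
Total = 16×60 + 7×45 + 10×15 + 15×15 = 1650.

1650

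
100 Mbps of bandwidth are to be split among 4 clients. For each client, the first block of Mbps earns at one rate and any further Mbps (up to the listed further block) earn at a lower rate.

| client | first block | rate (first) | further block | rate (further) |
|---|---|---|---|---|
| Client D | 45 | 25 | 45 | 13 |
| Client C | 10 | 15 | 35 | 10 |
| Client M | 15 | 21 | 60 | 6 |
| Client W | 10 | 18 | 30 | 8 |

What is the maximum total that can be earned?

Rank every tier by rate: Client D/first 25 > Client M/first 21 > Client W/first 18 > Client C/first 15 > Client D/second 13 > Client C/second 10 > Client W/second 8 > Client M/second 6.
Fill Client D first block (45 at 25) — 55 left.
Client M/first (21): +15 — 40 left.
Client W/first (18): +10 — 30 left.
Fill Client C first block (10 at 15) — 20 left.
Client D/second: +20 of 45 at 13; pool empty.
Total = 25×45 + 21×15 + 18×10 + 15×10 + 13×20 = 2030.

2030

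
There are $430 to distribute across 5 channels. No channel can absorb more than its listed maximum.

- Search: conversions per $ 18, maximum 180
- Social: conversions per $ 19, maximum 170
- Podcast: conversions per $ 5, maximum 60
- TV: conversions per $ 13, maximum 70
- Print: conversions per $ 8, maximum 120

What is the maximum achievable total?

Order the channels by conversions per $: Social 19 > Search 18 > TV 13 > Print 8 > Podcast 5.
Social: +170 to 170 (cap) → 260 left.
Search: +180 to 180 (cap) → 80 left.
TV takes 70 to reach its cap of 70 → 10 left.
Print: +10 (room for 120) → 10. Pool exhausted.
Total = 18×180 + 19×170 + 13×70 + 8×10 = 7460.

7460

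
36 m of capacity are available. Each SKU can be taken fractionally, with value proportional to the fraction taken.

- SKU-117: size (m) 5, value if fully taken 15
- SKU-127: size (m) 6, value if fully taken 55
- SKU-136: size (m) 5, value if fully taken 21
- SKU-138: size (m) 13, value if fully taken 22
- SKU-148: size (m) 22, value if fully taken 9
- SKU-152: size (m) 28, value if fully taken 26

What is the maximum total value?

Rank by value-to-size ratio: SKU-127 55/6≈9.17, SKU-136 21/5≈4.2, SKU-117 15/5≈3, SKU-138 22/13≈1.69, SKU-152 26/28≈0.929, SKU-148 9/22≈0.409.
SKU-127: take in full, 6 m for value 55 → 30 left.
Take all of SKU-136 (5 m, value 21) → 25 m left.
SKU-117: take in full, 5 m for value 15 → 20 left.
All 13 m of SKU-138 fit (value 22) → 7 remain.
Only 7 m remain; take 7/28 of SKU-152 for value 26×7/28 = 6.5.
Total value = 119.5.

119.5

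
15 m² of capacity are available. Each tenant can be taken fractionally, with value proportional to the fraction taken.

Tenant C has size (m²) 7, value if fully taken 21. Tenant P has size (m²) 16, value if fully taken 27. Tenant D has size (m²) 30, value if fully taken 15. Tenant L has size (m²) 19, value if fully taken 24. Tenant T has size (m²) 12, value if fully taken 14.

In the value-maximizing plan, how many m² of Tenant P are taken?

Best value per unit of size first: Tenant C 21/7≈3, Tenant P 27/16≈1.69, Tenant L 24/19≈1.26, Tenant T 14/12≈1.17, Tenant D 15/30≈0.5.
Tenant C: take in full, 7 m² for value 21 ; 8 left.
8 m² left: a 8/16 share of Tenant P gives 27×8/16 = 13.5.

8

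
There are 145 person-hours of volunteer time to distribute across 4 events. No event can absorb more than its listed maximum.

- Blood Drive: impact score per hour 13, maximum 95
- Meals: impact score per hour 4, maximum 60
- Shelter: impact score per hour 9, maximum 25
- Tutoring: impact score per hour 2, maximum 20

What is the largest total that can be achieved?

1560

Highest impact score per hour first: Blood Drive 13 > Shelter 9 > Meals 4 > Tutoring 2.
Give Blood Drive 95 to hit its cap of 95 — 50 left.
Shelter: +25 to 25 (cap) — 25 left.
Meals has room for 60 but only 25 remain, so it gets 25.
Total = 13×95 + 4×25 + 9×25 = 1560.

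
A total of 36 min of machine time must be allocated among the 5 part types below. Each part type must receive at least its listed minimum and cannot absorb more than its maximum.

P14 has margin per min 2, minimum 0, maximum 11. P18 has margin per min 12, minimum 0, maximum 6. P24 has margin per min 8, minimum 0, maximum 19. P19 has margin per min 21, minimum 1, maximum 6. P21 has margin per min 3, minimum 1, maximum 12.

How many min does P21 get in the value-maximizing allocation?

5

Meeting every minimum uses 0+0+0+1+1 = 2 min, leaving 34.
Highest margin per min first: P19 21 > P18 12 > P24 8 > P21 3 > P14 2.
P19 takes 5 more to reach its cap of 6 ; 29 left.
P18: +6 to 6 (cap) ; 23 left.
Give P24 19 more to hit its cap of 19 ; 4 left.
P21 has room for 11 more but only 4 remain, so it gets 5.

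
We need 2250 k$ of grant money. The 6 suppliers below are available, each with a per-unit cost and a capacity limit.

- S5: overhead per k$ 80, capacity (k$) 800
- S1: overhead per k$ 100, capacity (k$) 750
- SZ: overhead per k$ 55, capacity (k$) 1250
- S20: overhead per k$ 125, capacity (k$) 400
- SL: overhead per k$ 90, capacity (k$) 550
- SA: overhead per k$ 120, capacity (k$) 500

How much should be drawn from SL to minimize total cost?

200

Fill from the cheapest supplier first.
SZ at 55: take all 1250 k$ ; 1000 still needed.
Take 800 from S5 at 80 ; need 200 more.
Take 200 from SL at 90 to finish.
S1, SA, S20: unused.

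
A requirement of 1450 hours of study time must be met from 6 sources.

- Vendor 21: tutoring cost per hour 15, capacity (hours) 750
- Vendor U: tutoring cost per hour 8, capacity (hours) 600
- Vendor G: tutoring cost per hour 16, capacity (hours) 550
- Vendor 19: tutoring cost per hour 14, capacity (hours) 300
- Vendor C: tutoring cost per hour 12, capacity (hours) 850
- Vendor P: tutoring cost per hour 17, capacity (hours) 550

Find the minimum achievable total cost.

Use sources in increasing cost order.
Take 600 from Vendor U at 8 ; need 850 more.
Vendor C (12): use full 850 ; 0 hours to go.
Vendor 19, Vendor 21, Vendor G, Vendor P: unused.
Cost = 600×8 + 850×12 = 15000.

15000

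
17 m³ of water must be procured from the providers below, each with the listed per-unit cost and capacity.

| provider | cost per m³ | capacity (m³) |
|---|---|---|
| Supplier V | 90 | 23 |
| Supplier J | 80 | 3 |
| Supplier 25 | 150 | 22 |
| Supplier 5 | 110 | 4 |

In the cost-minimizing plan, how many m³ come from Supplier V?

14

Cheapest first:
Supplier J (80): use full 3 ; 14 m³ to go.
Supplier V at 90: take 14 of its 23 ; requirement met.
Supplier 5, Supplier 25: unused.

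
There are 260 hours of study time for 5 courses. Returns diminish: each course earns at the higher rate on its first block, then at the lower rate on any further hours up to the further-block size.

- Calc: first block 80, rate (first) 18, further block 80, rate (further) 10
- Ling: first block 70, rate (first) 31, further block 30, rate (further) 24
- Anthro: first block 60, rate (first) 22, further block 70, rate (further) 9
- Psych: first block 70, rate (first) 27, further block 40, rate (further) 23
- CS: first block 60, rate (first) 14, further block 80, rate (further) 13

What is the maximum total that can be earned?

Order all 10 blocks by rate: Ling/T1 31 > Psych/T1 27 > Ling/T2 24 > Psych/T2 23 > Anthro/T1 22 > Calc/T1 18 > CS/T1 14 > CS/T2 13 > Calc/T2 10 > Anthro/T2 9.
Fill Ling T1 block (70 at 31) — 190 left.
Psych T1 at 27: fill all 70 — 120 left.
Fill Ling T2 block (30 at 24) — 90 left.
Fill Psych T2 block (40 at 23) — 50 left.
50 remain; put them into Anthro T1 at 22.
Total = 31×70 + 27×70 + 24×30 + 23×40 + 22×50 = 6800.

6800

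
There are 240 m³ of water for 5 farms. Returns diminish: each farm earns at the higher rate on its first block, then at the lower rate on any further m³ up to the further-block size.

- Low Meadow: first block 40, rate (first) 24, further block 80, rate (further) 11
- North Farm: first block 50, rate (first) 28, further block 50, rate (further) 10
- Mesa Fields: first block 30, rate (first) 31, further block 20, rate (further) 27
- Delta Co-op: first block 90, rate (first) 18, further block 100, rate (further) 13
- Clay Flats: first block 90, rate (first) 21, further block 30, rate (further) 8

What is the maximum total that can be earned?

5900

Treat each block as its own option and order by rate: Mesa Fields/first 31 > North Farm/first 28 > Mesa Fields/second 27 > Low Meadow/first 24 > Clay Flats/first 21 > Delta Co-op/first 18 > Delta Co-op/second 13 > Low Meadow/second 11 > North Farm/second 10 > Clay Flats/second 8.
Mesa Fields first at 31: fill all 30 → 210 left.
North Farm first at 28: fill all 50 → 160 left.
Mesa Fields/second (27): +20 → 140 left.
Low Meadow first at 24: fill all 40 → 100 left.
Fill Clay Flats first block (90 at 21) → 10 left.
Delta Co-op/first: +10 of 90 at 18; pool empty.
Total = 31×30 + 28×50 + 27×20 + 24×40 + 21×90 + 18×10 = 5900.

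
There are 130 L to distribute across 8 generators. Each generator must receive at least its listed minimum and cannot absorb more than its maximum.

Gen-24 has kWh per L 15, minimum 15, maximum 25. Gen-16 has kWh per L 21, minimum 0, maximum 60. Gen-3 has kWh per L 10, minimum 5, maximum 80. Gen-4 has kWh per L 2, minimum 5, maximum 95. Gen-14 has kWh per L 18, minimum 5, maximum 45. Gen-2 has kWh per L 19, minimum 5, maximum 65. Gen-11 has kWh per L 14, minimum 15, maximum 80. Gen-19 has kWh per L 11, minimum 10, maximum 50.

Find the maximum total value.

Meeting every minimum uses 15+0+5+5+5+5+15+10 = 60 L, leaving 70.
Rank by kWh per L: Gen-16 21 > Gen-2 19 > Gen-14 18 > Gen-24 15 > Gen-11 14 > Gen-19 11 > Gen-3 10 > Gen-4 2.
Gen-16 takes 60 more to reach its cap of 60 → 10 left.
Only 10 left; Gen-2 takes them to reach 15.
Total = 15×15 + 21×60 + 10×5 + 2×5 + 18×5 + 19×15 + 14×15 + 11×10 = 2240.

2240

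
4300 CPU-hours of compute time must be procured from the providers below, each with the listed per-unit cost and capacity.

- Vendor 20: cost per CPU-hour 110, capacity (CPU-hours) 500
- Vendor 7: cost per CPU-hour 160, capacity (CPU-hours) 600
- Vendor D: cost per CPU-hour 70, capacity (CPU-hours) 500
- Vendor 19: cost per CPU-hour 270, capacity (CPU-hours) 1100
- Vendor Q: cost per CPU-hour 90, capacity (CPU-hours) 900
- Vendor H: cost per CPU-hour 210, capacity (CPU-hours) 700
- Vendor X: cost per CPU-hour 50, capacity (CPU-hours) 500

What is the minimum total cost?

Cheapest first:
Vendor X (50): use full 500 ; 3800 CPU-hours to go.
Vendor D (70): use full 500 ; 3300 CPU-hours to go.
Take 900 from Vendor Q at 90 ; need 2400 more.
Vendor 20 (110): use full 500 ; 1900 CPU-hours to go.
Take 600 from Vendor 7 at 160 ; need 1300 more.
Take 700 from Vendor H at 210 ; need 600 more.
Take 600 from Vendor 19 at 270 to finish.
Cost = 500×50 + 500×70 + 900×90 + 500×110 + 600×160 + 700×210 + 600×270 = 601000.

601000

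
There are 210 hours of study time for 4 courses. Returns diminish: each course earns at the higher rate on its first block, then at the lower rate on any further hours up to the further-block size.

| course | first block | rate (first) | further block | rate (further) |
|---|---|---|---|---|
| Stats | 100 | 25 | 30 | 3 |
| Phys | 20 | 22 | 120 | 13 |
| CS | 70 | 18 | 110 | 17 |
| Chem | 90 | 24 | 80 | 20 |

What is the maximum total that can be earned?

5100

Treat each block as its own option and order by rate: Stats/tier1 25 > Chem/tier1 24 > Phys/tier1 22 > Chem/tier2 20 > CS/tier1 18 > CS/tier2 17 > Phys/tier2 13 > Stats/tier2 3.
Stats tier1 at 25: fill all 100 → 110 left.
Chem/tier1 (24): +90 → 20 left.
Fill Phys tier1 block (20 at 22) → 0 left.
Total = 25×100 + 24×90 + 22×20 = 5100.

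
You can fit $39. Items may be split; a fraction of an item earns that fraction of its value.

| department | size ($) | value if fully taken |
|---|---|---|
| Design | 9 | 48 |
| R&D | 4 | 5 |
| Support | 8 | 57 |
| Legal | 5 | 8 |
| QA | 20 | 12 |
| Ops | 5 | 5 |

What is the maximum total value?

Rank by value-to-size ratio: Support 57/8≈7.12, Design 48/9≈5.33, Legal 8/5≈1.6, R&D 5/4≈1.25, Ops 5/5≈1, QA 12/20≈0.6.
All 8 $ of Support fit (value 57) ; 31 remain.
Take all of Design (9 $, value 48) ; 22 $ left.
Legal: take in full, 5 $ for value 8 ; 17 left.
Take all of R&D (4 $, value 5) ; 13 $ left.
Take all of Ops (5 $, value 5) ; 8 $ left.
Fill the last 8 $ with part of QA: 8/20 of it earns 4.8.
Total value = 127.8.

127.8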